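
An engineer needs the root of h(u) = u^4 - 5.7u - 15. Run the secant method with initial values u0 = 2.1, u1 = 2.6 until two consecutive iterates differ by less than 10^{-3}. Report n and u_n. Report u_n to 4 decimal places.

h(2.1) = -7.521900, h(2.6) = 15.877600
u2 = 2.600000 − 15.877600·(0.500000)/(23.399500) = 2.260728;  |Δ| = 0.339272
h(2.260728) = -1.764950
u3 = 2.260728 − (-1.764950)·(-0.339272)/(-17.642550) = 2.294668;  |Δ| = 0.033941
h(2.294668) = -0.354088
u4 = 2.294668 − (-0.354088)·(0.033941)/(1.410862) = 2.303187;  |Δ| = 0.008518
h(2.303187) = 0.011342
u5 = 2.303187 − 0.011342·(0.008518)/(0.365430) = 2.302922;  |Δ| = 0.000264
|u5 − u4| = 0.000264 < 10^{-3}

n = 5, u_n = 2.3029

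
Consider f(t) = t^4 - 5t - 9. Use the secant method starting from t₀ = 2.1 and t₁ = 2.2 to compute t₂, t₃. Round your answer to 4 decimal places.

2.1015, 2.1016

f(2.1) = -0.051900, f(2.2) = 3.425600
t₂ = 2.200000 − 3.425600·(2.200000 − 2.100000) / (3.425600 − (-0.051900)) = 2.200000 − (0.342560)/(3.477500) = 2.101492
f(2.101492) = -0.004017
t₃ = 2.101492 − (-0.004017)·(2.101492 − 2.200000) / (-0.004017 − 3.425600) = 2.101492 − (0.000396)/(-3.429617) = 2.101608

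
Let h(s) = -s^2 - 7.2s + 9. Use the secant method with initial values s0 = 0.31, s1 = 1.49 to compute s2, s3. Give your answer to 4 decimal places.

h(0.31) = 6.671900, h(1.49) = -3.948100
s2 = 1.490000 − (-3.948100)·(1.490000 − 0.310000) / (-3.948100 − 6.671900) = 1.490000 − (-4.658758)/(-10.620000) = 1.051322
h(1.051322) = 0.325202
s3 = 1.051322 − 0.325202·(1.051322 − 1.490000) / (0.325202 − (-3.948100)) = 1.051322 − (-0.142659)/(4.273302) = 1.084706

1.0513, 1.0847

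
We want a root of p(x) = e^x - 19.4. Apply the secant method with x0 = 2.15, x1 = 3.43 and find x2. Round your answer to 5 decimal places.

p(2.15) = -10.8151416, p(3.43) = 11.4766427
x2 = 3.4300000 − 11.4766427·(3.4300000 − 2.1500000) / (11.4766427 − (-10.8151416)) = 3.4300000 − (14.6901027)/(22.2917844) = 2.7710082

2.77101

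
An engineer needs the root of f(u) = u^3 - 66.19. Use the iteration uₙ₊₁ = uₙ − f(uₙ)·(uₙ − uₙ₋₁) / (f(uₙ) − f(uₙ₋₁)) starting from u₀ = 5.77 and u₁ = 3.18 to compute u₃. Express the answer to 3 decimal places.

4.128

f(5.77) = 125.91003, f(3.18) = -34.03257
u₂ = 3.18000 − (-34.03257)·(3.18000 − 5.77000) / (-34.03257 − 125.91003) = 3.18000 − (88.14435)/(-159.94260) = 3.73110
f(3.73110) = -14.24896
u₃ = 3.73110 − (-14.24896)·(3.73110 − 3.18000) / (-14.24896 − (-34.03257)) = 3.73110 − (-7.85260)/(19.78361) = 4.12802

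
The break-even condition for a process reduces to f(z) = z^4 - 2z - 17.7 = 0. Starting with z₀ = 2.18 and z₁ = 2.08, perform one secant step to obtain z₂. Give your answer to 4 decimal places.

f(2.18) = 0.525306, f(2.08) = -3.142263
z₂ = 2.080000 − (-3.142263)·(2.080000 − 2.180000) / (-3.142263 − 0.525306) = 2.080000 − (0.314226)/(-3.667569) = 2.165677

2.1657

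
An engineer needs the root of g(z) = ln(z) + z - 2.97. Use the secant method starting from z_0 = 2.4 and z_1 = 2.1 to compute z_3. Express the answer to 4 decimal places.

2.1873

g(2.4) = 0.305469, g(2.1) = -0.128063
z_2 = 2.100000 − (-0.128063)·(2.100000 − 2.400000) / (-0.128063 − 0.305469) = 2.100000 − (0.038419)/(-0.433531) = 2.188618
g(2.188618) = 0.001889
z_3 = 2.188618 − 0.001889·(2.188618 − 2.100000) / (0.001889 − (-0.128063)) = 2.188618 − (0.000167)/(0.129951) = 2.187330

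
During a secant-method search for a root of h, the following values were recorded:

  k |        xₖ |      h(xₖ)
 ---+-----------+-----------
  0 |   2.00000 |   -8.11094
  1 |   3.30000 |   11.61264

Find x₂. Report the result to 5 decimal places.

2.53460

x₂ = 3.30000 − 11.61264·(3.30000 − 2.00000) / (11.61264 − (-8.11094))
   = 3.30000 − (15.0964320)/(19.7235800) = 2.5345998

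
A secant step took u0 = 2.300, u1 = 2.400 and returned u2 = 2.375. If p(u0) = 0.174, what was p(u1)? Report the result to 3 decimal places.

-0.058

The secant line through (2.300, 0.174) and (2.400, p(u1)) crosses zero at u2 = 2.375.
So (2.300, 0.174), (2.400, p(u1)), (2.375, 0) are collinear:
p(u1) = 0.174 · (2.400 − 2.375) / (2.300 − 2.375) = 0.174 · (0.02500)/(-0.07500) = -0.05800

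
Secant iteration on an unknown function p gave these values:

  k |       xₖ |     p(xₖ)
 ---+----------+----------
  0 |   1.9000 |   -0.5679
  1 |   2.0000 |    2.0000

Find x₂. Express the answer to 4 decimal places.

1.9221

x₂ = 2.0000 − 2.0000·(2.0000 − 1.9000) / (2.0000 − (-0.5679))
   = 2.0000 − (0.200000)/(2.567900) = 1.922115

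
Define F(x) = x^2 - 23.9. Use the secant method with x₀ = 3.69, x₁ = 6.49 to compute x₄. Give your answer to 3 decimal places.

4.889

F(3.69) = -10.28390, F(6.49) = 18.22010
x₂ = 6.49000 − 18.22010·(6.49000 − 3.69000) / (18.22010 − (-10.28390)) = 6.49000 − (51.01628)/(28.50400) = 4.70021
F(4.70021) = -1.80806
x₃ = 4.70021 − (-1.80806)·(4.70021 − 6.49000) / (-1.80806 − 18.22010) = 4.70021 − (3.23606)/(-20.02816) = 4.86178
F(4.86178) = -0.26308
x₄ = 4.86178 − (-0.26308)·(4.86178 − 4.70021) / (-0.26308 − (-1.80806)) = 4.86178 − (-0.04251)/(1.54498) = 4.88929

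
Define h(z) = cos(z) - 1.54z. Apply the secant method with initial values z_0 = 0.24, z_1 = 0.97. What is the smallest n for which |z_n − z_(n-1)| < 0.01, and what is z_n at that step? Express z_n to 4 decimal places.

h(0.24) = 0.601738, h(0.97) = -0.928500
z_2 = 0.970000 − (-0.928500)·(0.730000)/(-1.530238) = 0.527059;  |Δ| = 0.442941
h(0.527059) = 0.052619
z_3 = 0.527059 − 0.052619·(-0.442941)/(0.981120) = 0.550815;  |Δ| = 0.023756
h(0.550815) = 0.003844
z_4 = 0.550815 − 0.003844·(0.023756)/(-0.048776) = 0.552687;  |Δ| = 0.001872
|z_4 − z_3| = 0.001872 < 0.01

n = 4, z_n = 0.5527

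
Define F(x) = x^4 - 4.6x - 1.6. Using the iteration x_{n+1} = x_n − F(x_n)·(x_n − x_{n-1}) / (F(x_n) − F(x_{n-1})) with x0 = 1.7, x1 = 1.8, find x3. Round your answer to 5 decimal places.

F(1.7) = -1.0679000, F(1.8) = 0.6176000
x2 = 1.8000000 − 0.6176000·(1.8000000 − 1.7000000) / (0.6176000 − (-1.0679000)) = 1.8000000 − (0.0617600)/(1.6855000) = 1.7633581
F(1.7633581) = -0.0428820
x3 = 1.7633581 − (-0.0428820)·(1.7633581 − 1.8000000) / (-0.0428820 − 0.6176000) = 1.7633581 − (0.0015713)/(-0.6604820) = 1.7657370

1.76574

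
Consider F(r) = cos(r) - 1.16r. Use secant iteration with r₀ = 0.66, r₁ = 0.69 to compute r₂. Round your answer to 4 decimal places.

0.6737

F(0.66) = 0.024392, F(0.69) = -0.029154
r₂ = 0.690000 − (-0.029154)·(0.690000 − 0.660000) / (-0.029154 − 0.024392) = 0.690000 − (-0.000875)/(-0.053546) = 0.673666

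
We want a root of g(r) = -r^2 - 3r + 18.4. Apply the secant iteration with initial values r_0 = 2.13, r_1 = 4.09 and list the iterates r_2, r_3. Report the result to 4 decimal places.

g(2.13) = 7.473100, g(4.09) = -10.598100
r_2 = 4.090000 − (-10.598100)·(4.090000 − 2.130000) / (-10.598100 − 7.473100) = 4.090000 − (-20.772276)/(-18.071200) = 2.940531
g(2.940531) = 0.931680
r_3 = 2.940531 − 0.931680·(2.940531 − 4.090000) / (0.931680 − (-10.598100)) = 2.940531 − (-1.070937)/(11.529780) = 3.033416

2.9405, 3.0334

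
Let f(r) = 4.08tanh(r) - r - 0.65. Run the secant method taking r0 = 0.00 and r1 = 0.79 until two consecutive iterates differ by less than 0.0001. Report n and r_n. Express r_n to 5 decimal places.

n = 6, r_n = 0.21537

f(0.00) = -0.6500000, f(0.79) = 1.2463089
r2 = 0.7900000 − 1.2463089·(0.7900000)/(1.8963089) = 0.2707892;  |Δ| = 0.5192108
f(0.2707892) = 0.1577957
r3 = 0.2707892 − 0.1577957·(-0.5192108)/(-1.0885131) = 0.1955221;  |Δ| = 0.0752671
f(0.1955221) = -0.0578043
r4 = 0.1955221 − (-0.0578043)·(-0.0752671)/(-0.2156000) = 0.2157019;  |Δ| = 0.0201798
f(0.2157019) = 0.0009622
r5 = 0.2157019 − 0.0009622·(0.0201798)/(0.0587664) = 0.2153715;  |Δ| = 0.0003304
f(0.2153715) = 0.0000053
r6 = 0.2153715 − 0.0000053·(-0.0003304)/(-0.0009569) = 0.2153697;  |Δ| = 0.0000018
|r6 − r5| = 0.0000018 < 0.0001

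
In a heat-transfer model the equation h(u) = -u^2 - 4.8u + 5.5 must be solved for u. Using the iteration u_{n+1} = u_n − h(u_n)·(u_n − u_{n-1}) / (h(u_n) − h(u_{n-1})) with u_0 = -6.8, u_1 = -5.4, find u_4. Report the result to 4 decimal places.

-5.7556

h(-6.8) = -8.100000, h(-5.4) = 2.260000
u_2 = -5.400000 − 2.260000·(-5.400000 − (-6.800000)) / (2.260000 − (-8.100000)) = -5.400000 − (3.164000)/(10.360000) = -5.705405
h(-5.705405) = 0.334295
u_3 = -5.705405 − 0.334295·(-5.705405 − (-5.400000)) / (0.334295 − 2.260000) = -5.705405 − (-0.102096)/(-1.925705) = -5.758423
h(-5.758423) = -0.019003
u_4 = -5.758423 − (-0.019003)·(-5.758423 − (-5.705405)) / (-0.019003 − 0.334295) = -5.758423 − (0.001007)/(-0.353298) = -5.755571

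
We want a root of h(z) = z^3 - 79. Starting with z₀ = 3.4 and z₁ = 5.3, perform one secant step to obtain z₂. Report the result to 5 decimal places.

h(3.4) = -39.6960000, h(5.3) = 69.8770000
z₂ = 5.3000000 − 69.8770000·(5.3000000 − 3.4000000) / (69.8770000 − (-39.6960000)) = 5.3000000 − (132.7663000)/(109.5730000) = 4.0883302

4.08833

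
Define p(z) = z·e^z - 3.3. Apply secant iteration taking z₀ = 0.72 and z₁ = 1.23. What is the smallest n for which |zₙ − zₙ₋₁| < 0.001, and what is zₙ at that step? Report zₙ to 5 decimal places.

p(0.72) = -1.8208081, p(1.23) = 0.9081123
z₂ = 1.2300000 − 0.9081123·(0.5100000)/(2.7289204) = 1.0602855;  |Δ| = 0.1697145
p(1.0602855) = -0.2387487
z₃ = 1.0602855 − (-0.2387487)·(-0.1697145)/(-1.1468610) = 1.0956160;  |Δ| = 0.0353304
p(1.0956160) = -0.0229858
z₄ = 1.0956160 − (-0.0229858)·(0.0353304)/(0.2157629) = 1.0993798;  |Δ| = 0.0037638
p(1.0993798) = 0.0006718
z₅ = 1.0993798 − 0.0006718·(0.0037638)/(0.0236576) = 1.0992729;  |Δ| = 0.0001069
|z₅ − z₄| = 0.0001069 < 0.001

n = 5, zₙ = 1.09927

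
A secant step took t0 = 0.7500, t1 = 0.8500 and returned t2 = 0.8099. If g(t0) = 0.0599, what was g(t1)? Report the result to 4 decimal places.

-0.0401

The secant line through (0.7500, 0.0599) and (0.8500, g(t1)) crosses zero at t2 = 0.8099.
So (0.7500, 0.0599), (0.8500, g(t1)), (0.8099, 0) are collinear:
g(t1) = 0.0599 · (0.8500 − 0.8099) / (0.7500 − 0.8099) = 0.0599 · (0.040100)/(-0.059900) = -0.040100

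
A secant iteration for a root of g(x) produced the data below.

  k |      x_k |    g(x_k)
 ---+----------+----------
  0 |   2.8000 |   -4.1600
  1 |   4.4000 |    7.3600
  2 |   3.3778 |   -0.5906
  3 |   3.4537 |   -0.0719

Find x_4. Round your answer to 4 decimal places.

x_4 = 3.4537 − (-0.0719)·(3.4537 − 3.3778) / (-0.0719 − (-0.5906))
   = 3.4537 − (-0.005457)/(0.518700) = 3.464221

3.4642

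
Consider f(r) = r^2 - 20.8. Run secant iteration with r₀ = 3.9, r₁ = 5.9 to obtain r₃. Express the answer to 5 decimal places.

f(3.9) = -5.5900000, f(5.9) = 14.0100000
r₂ = 5.9000000 − 14.0100000·(5.9000000 − 3.9000000) / (14.0100000 − (-5.5900000)) = 5.9000000 − (28.0200000)/(19.6000000) = 4.4704082
f(4.4704082) = -0.8154509
r₃ = 4.4704082 − (-0.8154509)·(4.4704082 − 5.9000000) / (-0.8154509 − 14.0100000) = 4.4704082 − (1.1657619)/(-14.8254509) = 4.5490406

4.54904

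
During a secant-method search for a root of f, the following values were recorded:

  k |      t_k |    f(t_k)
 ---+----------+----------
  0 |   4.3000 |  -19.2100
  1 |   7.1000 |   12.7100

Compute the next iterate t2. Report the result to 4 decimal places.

t2 = 7.1000 − 12.7100·(7.1000 − 4.3000) / (12.7100 − (-19.2100))
   = 7.1000 − (35.588000)/(31.920000) = 5.985088

5.9851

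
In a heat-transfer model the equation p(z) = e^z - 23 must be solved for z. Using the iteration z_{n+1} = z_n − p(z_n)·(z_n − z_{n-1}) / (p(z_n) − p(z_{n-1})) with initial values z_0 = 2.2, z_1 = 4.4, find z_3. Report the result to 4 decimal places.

2.8660

p(2.2) = -13.974987, p(4.4) = 58.450869
z_2 = 4.400000 − 58.450869·(4.400000 − 2.200000) / (58.450869 − (-13.974987)) = 4.400000 − (128.591911)/(72.425855) = 2.624503
p(2.624503) = -9.202289
z_3 = 2.624503 − (-9.202289)·(2.624503 − 4.400000) / (-9.202289 − 58.450869) = 2.624503 − (16.338640)/(-67.653158) = 2.866009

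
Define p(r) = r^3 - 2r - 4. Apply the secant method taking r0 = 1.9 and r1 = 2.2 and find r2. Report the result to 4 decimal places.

p(1.9) = -0.941000, p(2.2) = 2.248000
r2 = 2.200000 − 2.248000·(2.200000 − 1.900000) / (2.248000 − (-0.941000)) = 2.200000 − (0.674400)/(3.189000) = 1.988523

1.9885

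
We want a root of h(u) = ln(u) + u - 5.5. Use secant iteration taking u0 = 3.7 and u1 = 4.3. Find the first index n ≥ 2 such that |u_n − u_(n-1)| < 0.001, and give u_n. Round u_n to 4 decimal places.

n = 4, u_n = 4.0912

h(3.7) = -0.491667, h(4.3) = 0.258615
u2 = 4.300000 − 0.258615·(0.600000)/(0.750282) = 4.093186;  |Δ| = 0.206814
h(4.093186) = 0.002509
u3 = 4.093186 − 0.002509·(-0.206814)/(-0.256106) = 4.091159;  |Δ| = 0.002026
h(4.091159) = -0.000012
u4 = 4.091159 − (-0.000012)·(-0.002026)/(-0.002522) = 4.091169;  |Δ| = 0.000010
|u4 − u3| = 0.000010 < 0.001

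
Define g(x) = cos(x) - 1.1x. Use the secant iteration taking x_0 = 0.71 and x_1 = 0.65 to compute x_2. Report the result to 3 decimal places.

0.697

g(0.71) = -0.02264, g(0.65) = 0.08108
x_2 = 0.65000 − 0.08108·(0.65000 − 0.71000) / (0.08108 − (-0.02264)) = 0.65000 − (-0.00487)/(0.10372) = 0.69690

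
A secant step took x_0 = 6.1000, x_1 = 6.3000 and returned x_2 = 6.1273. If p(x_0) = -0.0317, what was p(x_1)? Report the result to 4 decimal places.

0.2005

The secant line through (6.1000, -0.0317) and (6.3000, p(x_1)) crosses zero at x_2 = 6.1273.
So (6.1000, -0.0317), (6.3000, p(x_1)), (6.1273, 0) are collinear:
p(x_1) = -0.0317 · (6.3000 − 6.1273) / (6.1000 − 6.1273) = -0.0317 · (0.172700)/(-0.027300) = 0.200534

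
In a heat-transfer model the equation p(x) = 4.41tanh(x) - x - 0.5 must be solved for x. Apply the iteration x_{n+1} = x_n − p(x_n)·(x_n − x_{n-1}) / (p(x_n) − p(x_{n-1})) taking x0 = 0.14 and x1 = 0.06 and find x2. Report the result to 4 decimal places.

0.1479

p(0.14) = -0.026602, p(0.06) = -0.295717
x2 = 0.060000 − (-0.295717)·(0.060000 − 0.140000) / (-0.295717 − (-0.026602)) = 0.060000 − (0.023657)/(-0.269115) = 0.147908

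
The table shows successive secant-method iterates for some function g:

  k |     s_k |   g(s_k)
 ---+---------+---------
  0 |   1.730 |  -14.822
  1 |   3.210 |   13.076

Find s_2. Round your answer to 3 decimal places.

2.516

s_2 = 3.210 − 13.076·(3.210 − 1.730) / (13.076 − (-14.822))
   = 3.210 − (19.35248)/(27.89800) = 2.51631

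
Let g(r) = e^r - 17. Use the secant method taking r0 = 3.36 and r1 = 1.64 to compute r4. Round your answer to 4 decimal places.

2.7908

g(3.36) = 11.789191, g(1.64) = -11.844830
r2 = 1.640000 − (-11.844830)·(1.640000 − 3.360000) / (-11.844830 − 11.789191) = 1.640000 − (20.373108)/(-23.634021) = 2.502025
g(2.502025) = -4.792816
r3 = 2.502025 − (-4.792816)·(2.502025 − 1.640000) / (-4.792816 − (-11.844830)) = 2.502025 − (-4.131525)/(7.052014) = 3.087889
g(3.087889) = 4.930738
r4 = 3.087889 − 4.930738·(3.087889 − 2.502025) / (4.930738 − (-4.792816)) = 3.087889 − (2.888745)/(9.723554) = 2.790802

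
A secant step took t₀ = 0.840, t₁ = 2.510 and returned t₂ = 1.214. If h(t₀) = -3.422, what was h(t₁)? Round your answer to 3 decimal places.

11.858

The secant line through (0.840, -3.422) and (2.510, h(t₁)) crosses zero at t₂ = 1.214.
So (0.840, -3.422), (2.510, h(t₁)), (1.214, 0) are collinear:
h(t₁) = -3.422 · (2.510 − 1.214) / (0.840 − 1.214) = -3.422 · (1.29600)/(-0.37400) = 11.85805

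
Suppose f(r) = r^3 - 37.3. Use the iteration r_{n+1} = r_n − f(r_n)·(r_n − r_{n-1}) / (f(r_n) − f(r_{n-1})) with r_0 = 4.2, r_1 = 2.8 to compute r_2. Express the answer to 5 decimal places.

3.21214

f(4.2) = 36.7880000, f(2.8) = -15.3480000
r_2 = 2.8000000 − (-15.3480000)·(2.8000000 − 4.2000000) / (-15.3480000 − 36.7880000) = 2.8000000 − (21.4872000)/(-52.1360000) = 3.2121375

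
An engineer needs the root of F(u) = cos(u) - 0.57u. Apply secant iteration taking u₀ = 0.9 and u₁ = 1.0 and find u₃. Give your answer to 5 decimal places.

0.97887

F(0.9) = 0.1086100, F(1.0) = -0.0296977
u₂ = 1.0000000 − (-0.0296977)·(1.0000000 − 0.9000000) / (-0.0296977 − 0.1086100) = 1.0000000 − (-0.0029698)/(-0.1383077) = 0.9785278
F(0.9785278) = 0.0004838
u₃ = 0.9785278 − 0.0004838·(0.9785278 − 1.0000000) / (0.0004838 − (-0.0296977)) = 0.9785278 − (-0.0000104)/(0.0301814) = 0.9788720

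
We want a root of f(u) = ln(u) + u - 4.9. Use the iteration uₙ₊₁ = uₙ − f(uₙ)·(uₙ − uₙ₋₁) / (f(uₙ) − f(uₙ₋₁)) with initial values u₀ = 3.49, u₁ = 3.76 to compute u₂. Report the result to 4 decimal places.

3.6155

f(3.49) = -0.160098, f(3.76) = 0.184419
u₂ = 3.760000 − 0.184419·(3.760000 − 3.490000) / (0.184419 − (-0.160098)) = 3.760000 − (0.049793)/(0.344517) = 3.615470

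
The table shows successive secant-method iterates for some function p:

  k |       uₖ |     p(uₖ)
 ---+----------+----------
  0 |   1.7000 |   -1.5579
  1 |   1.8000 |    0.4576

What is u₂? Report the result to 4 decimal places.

u₂ = 1.8000 − 0.4576·(1.8000 − 1.7000) / (0.4576 − (-1.5579))
   = 1.8000 − (0.045760)/(2.015500) = 1.777296

1.7773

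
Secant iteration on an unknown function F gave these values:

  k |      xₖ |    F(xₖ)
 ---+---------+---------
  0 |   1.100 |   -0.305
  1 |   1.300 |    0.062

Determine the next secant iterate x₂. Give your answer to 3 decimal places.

1.266

x₂ = 1.300 − 0.062·(1.300 − 1.100) / (0.062 − (-0.305))
   = 1.300 − (0.01240)/(0.36700) = 1.26621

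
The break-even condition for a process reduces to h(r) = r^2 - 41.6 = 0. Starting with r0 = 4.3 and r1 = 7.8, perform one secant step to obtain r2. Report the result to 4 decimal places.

6.2099

h(4.3) = -23.110000, h(7.8) = 19.240000
r2 = 7.800000 − 19.240000·(7.800000 − 4.300000) / (19.240000 − (-23.110000)) = 7.800000 − (67.340000)/(42.350000) = 6.209917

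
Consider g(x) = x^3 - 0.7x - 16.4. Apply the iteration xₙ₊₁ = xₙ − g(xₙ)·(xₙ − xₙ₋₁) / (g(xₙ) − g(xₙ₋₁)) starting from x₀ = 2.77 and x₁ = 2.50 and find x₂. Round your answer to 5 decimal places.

g(2.77) = 2.9149330, g(2.50) = -2.5250000
x₂ = 2.5000000 − (-2.5250000)·(2.5000000 − 2.7700000) / (-2.5250000 − 2.9149330) = 2.5000000 − (0.6817500)/(-5.4399330) = 2.6253232

2.62532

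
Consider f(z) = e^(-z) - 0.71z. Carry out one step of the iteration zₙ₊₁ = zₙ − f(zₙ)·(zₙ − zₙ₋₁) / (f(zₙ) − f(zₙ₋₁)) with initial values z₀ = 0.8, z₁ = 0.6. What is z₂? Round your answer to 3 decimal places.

f(0.8) = -0.11867, f(0.6) = 0.12281
z₂ = 0.60000 − 0.12281·(0.60000 − 0.80000) / (0.12281 − (-0.11867)) = 0.60000 − (-0.02456)/(0.24148) = 0.70171

0.702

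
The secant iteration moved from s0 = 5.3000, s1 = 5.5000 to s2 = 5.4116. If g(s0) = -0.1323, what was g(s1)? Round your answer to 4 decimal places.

0.1048

The secant line through (5.3000, -0.1323) and (5.5000, g(s1)) crosses zero at s2 = 5.4116.
So (5.3000, -0.1323), (5.5000, g(s1)), (5.4116, 0) are collinear:
g(s1) = -0.1323 · (5.5000 − 5.4116) / (5.3000 − 5.4116) = -0.1323 · (0.088400)/(-0.111600) = 0.104797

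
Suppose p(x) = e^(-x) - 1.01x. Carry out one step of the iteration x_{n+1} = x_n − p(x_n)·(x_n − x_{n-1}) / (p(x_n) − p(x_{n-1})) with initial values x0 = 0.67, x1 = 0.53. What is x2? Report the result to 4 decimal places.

p(0.67) = -0.164991, p(0.53) = 0.053305
x2 = 0.530000 − 0.053305·(0.530000 − 0.670000) / (0.053305 − (-0.164991)) = 0.530000 − (-0.007463)/(0.218296) = 0.564186

0.5642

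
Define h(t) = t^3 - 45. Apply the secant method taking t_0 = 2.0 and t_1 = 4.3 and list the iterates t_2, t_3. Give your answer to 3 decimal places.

h(2.0) = -37.00000, h(4.3) = 34.50700
t_2 = 4.30000 − 34.50700·(4.30000 − 2.00000) / (34.50700 − (-37.00000)) = 4.30000 − (79.36610)/(71.50700) = 3.19009
h(3.19009) = -12.53539
t_3 = 3.19009 − (-12.53539)·(3.19009 − 4.30000) / (-12.53539 − 34.50700) = 3.19009 − (13.91312)/(-47.04239) = 3.48585

3.190, 3.486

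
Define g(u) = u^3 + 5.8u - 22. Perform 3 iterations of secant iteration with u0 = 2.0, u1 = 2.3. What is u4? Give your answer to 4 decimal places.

2.1291

g(2.0) = -2.400000, g(2.3) = 3.507000
u2 = 2.300000 − 3.507000·(2.300000 − 2.000000) / (3.507000 − (-2.400000)) = 2.300000 − (1.052100)/(5.907000) = 2.121889
g(2.121889) = -0.139418
u3 = 2.121889 − (-0.139418)·(2.121889 − 2.300000) / (-0.139418 − 3.507000) = 2.121889 − (0.024832)/(-3.646418) = 2.128699
g(2.128699) = -0.007642
u4 = 2.128699 − (-0.007642)·(2.128699 − 2.121889) / (-0.007642 − (-0.139418)) = 2.128699 − (-0.000052)/(0.131776) = 2.129094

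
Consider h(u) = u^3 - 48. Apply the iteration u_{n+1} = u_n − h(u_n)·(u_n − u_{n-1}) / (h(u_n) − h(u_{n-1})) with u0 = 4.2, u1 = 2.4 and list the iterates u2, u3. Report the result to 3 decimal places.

h(4.2) = 26.08800, h(2.4) = -34.17600
u2 = 2.40000 − (-34.17600)·(2.40000 − 4.20000) / (-34.17600 − 26.08800) = 2.40000 − (61.51680)/(-60.26400) = 3.42079
h(3.42079) = -7.97064
u3 = 3.42079 − (-7.97064)·(3.42079 − 2.40000) / (-7.97064 − (-34.17600)) = 3.42079 − (-8.13633)/(26.20536) = 3.73127

3.421, 3.731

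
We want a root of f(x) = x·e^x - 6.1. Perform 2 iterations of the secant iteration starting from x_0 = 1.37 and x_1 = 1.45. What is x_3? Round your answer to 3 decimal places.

1.442

f(1.37) = -0.70857, f(1.45) = 0.08152
x_2 = 1.45000 − 0.08152·(1.45000 − 1.37000) / (0.08152 − (-0.70857)) = 1.45000 − (0.00652)/(0.79009) = 1.44175
f(1.44175) = -0.00419
x_3 = 1.44175 − (-0.00419)·(1.44175 − 1.45000) / (-0.00419 − 0.08152) = 1.44175 − (0.00003)/(-0.08571) = 1.44215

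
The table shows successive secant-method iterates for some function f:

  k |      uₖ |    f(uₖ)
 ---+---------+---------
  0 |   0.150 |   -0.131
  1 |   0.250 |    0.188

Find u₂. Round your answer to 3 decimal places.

u₂ = 0.250 − 0.188·(0.250 − 0.150) / (0.188 − (-0.131))
   = 0.250 − (0.01880)/(0.31900) = 0.19107

0.191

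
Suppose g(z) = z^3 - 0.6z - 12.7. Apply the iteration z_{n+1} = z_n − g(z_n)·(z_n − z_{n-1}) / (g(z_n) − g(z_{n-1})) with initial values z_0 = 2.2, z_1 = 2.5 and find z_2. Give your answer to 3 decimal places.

g(2.2) = -3.37200, g(2.5) = 1.42500
z_2 = 2.50000 − 1.42500·(2.50000 − 2.20000) / (1.42500 − (-3.37200)) = 2.50000 − (0.42750)/(4.79700) = 2.41088

2.411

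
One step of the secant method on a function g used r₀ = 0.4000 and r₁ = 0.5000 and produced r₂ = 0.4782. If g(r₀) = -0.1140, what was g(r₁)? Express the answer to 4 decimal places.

The secant line through (0.4000, -0.1140) and (0.5000, g(r₁)) crosses zero at r₂ = 0.4782.
So (0.4000, -0.1140), (0.5000, g(r₁)), (0.4782, 0) are collinear:
g(r₁) = -0.1140 · (0.5000 − 0.4782) / (0.4000 − 0.4782) = -0.1140 · (0.021800)/(-0.078200) = 0.031780

0.0318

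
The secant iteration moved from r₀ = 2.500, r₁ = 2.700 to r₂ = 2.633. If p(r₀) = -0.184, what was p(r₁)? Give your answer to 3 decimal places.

0.093

The secant line through (2.500, -0.184) and (2.700, p(r₁)) crosses zero at r₂ = 2.633.
So (2.500, -0.184), (2.700, p(r₁)), (2.633, 0) are collinear:
p(r₁) = -0.184 · (2.700 − 2.633) / (2.500 − 2.633) = -0.184 · (0.06700)/(-0.13300) = 0.09269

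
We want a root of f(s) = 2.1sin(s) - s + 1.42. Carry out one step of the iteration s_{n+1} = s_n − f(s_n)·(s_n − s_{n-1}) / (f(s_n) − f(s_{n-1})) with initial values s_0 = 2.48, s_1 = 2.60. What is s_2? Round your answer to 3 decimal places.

2.564

f(2.48) = 0.23019, f(2.60) = -0.09745
s_2 = 2.60000 − (-0.09745)·(2.60000 − 2.48000) / (-0.09745 − 0.23019) = 2.60000 − (-0.01169)/(-0.32763) = 2.56431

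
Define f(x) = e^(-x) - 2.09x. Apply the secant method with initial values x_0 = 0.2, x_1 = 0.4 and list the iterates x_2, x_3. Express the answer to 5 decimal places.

f(0.2) = 0.4007308, f(0.4) = -0.1656800
x_2 = 0.4000000 − (-0.1656800)·(0.4000000 − 0.2000000) / (-0.1656800 − 0.4007308) = 0.4000000 − (-0.0331360)/(-0.5664107) = 0.3414983
f(0.3414983) = -0.0030268
x_3 = 0.3414983 − (-0.0030268)·(0.3414983 − 0.4000000) / (-0.0030268 − (-0.1656800)) = 0.3414983 − (0.0001771)/(0.1626532) = 0.3404097

0.34150, 0.34041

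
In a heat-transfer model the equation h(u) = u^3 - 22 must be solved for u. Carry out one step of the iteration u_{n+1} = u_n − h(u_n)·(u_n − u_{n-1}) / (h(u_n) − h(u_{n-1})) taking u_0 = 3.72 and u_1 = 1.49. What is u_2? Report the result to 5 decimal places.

h(3.72) = 29.4788480, h(1.49) = -18.6920510
u_2 = 1.4900000 − (-18.6920510)·(1.4900000 − 3.7200000) / (-18.6920510 − 29.4788480) = 1.4900000 − (41.6832737)/(-48.1708990) = 2.3553207

2.35532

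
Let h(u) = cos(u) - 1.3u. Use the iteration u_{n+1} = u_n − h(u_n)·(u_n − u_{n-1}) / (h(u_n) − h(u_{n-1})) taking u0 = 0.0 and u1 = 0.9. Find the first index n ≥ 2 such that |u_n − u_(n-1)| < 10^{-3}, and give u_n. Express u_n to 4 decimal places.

h(0.0) = 1.000000, h(0.9) = -0.548390
u2 = 0.900000 − (-0.548390)·(0.900000)/(-1.548390) = 0.581249;  |Δ| = 0.318751
h(0.581249) = 0.080154
u3 = 0.581249 − 0.080154·(-0.318751)/(0.628544) = 0.621897;  |Δ| = 0.040648
h(0.621897) = 0.004309
u4 = 0.621897 − 0.004309·(0.040648)/(-0.075845) = 0.624206;  |Δ| = 0.002309
h(0.624206) = -0.000041
u5 = 0.624206 − (-0.000041)·(0.002309)/(-0.004349) = 0.624185;  |Δ| = 0.000022
|u5 − u4| = 0.000022 < 10^{-3}

n = 5, u_n = 0.6242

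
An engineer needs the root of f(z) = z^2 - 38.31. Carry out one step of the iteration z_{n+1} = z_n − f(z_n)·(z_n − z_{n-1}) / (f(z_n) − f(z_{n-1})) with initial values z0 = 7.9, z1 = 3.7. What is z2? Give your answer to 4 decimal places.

f(7.9) = 24.100000, f(3.7) = -24.620000
z2 = 3.700000 − (-24.620000)·(3.700000 − 7.900000) / (-24.620000 − 24.100000) = 3.700000 − (103.404000)/(-48.720000) = 5.822414

5.8224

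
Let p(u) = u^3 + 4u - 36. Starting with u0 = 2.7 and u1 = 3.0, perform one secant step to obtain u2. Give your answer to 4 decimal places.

p(2.7) = -5.517000, p(3.0) = 3.000000
u2 = 3.000000 − 3.000000·(3.000000 − 2.700000) / (3.000000 − (-5.517000)) = 3.000000 − (0.900000)/(8.517000) = 2.894329

2.8943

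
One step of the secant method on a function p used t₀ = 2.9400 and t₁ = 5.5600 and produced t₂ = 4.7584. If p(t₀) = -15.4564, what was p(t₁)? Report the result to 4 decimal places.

6.8136

The secant line through (2.9400, -15.4564) and (5.5600, p(t₁)) crosses zero at t₂ = 4.7584.
So (2.9400, -15.4564), (5.5600, p(t₁)), (4.7584, 0) are collinear:
p(t₁) = -15.4564 · (5.5600 − 4.7584) / (2.9400 − 4.7584) = -15.4564 · (0.801600)/(-1.818400) = 6.813600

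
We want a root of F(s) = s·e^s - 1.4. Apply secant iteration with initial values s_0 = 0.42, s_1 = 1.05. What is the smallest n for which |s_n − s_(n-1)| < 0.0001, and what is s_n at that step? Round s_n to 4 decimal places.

F(0.42) = -0.760776, F(1.05) = 1.600534
s_2 = 1.050000 − 1.600534·(0.630000)/(2.361310) = 0.622976;  |Δ| = 0.427024
F(0.622976) = -0.238481
s_3 = 0.622976 − (-0.238481)·(-0.427024)/(-1.839015) = 0.678352;  |Δ| = 0.055376
F(0.678352) = -0.063221
s_4 = 0.678352 − (-0.063221)·(0.055376)/(0.175260) = 0.698328;  |Δ| = 0.019976
F(0.698328) = 0.003909
s_5 = 0.698328 − 0.003909·(0.019976)/(0.067131) = 0.697164;  |Δ| = 0.001163
F(0.697164) = -0.000059
s_6 = 0.697164 − (-0.000059)·(-0.001163)/(-0.003968) = 0.697182;  |Δ| = 0.000017
|s_6 − s_5| = 0.000017 < 0.0001

n = 6, s_n = 0.6972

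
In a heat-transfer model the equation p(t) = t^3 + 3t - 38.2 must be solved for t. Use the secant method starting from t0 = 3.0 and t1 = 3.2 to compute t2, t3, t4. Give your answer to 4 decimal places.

3.0691, 3.0717, 3.0718

p(3.0) = -2.200000, p(3.2) = 4.168000
t2 = 3.200000 − 4.168000·(3.200000 − 3.000000) / (4.168000 − (-2.200000)) = 3.200000 − (0.833600)/(6.368000) = 3.069095
p(3.069095) = -0.083838
t3 = 3.069095 − (-0.083838)·(3.069095 − 3.200000) / (-0.083838 − 4.168000) = 3.069095 − (0.010975)/(-4.251838) = 3.071677
p(3.071677) = -0.003094
t4 = 3.071677 − (-0.003094)·(3.071677 − 3.069095) / (-0.003094 − (-0.083838)) = 3.071677 − (-0.000008)/(0.080744) = 3.071776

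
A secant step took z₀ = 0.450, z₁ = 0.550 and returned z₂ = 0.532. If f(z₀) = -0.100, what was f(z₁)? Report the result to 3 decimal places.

0.022

The secant line through (0.450, -0.100) and (0.550, f(z₁)) crosses zero at z₂ = 0.532.
So (0.450, -0.100), (0.550, f(z₁)), (0.532, 0) are collinear:
f(z₁) = -0.100 · (0.550 − 0.532) / (0.450 − 0.532) = -0.100 · (0.01800)/(-0.08200) = 0.02195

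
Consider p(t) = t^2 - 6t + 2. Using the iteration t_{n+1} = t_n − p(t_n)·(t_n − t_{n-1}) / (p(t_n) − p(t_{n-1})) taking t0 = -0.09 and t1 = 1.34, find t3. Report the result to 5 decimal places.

p(-0.09) = 2.5481000, p(1.34) = -4.2444000
t2 = 1.3400000 − (-4.2444000)·(1.3400000 − (-0.0900000)) / (-4.2444000 − 2.5481000) = 1.3400000 − (-6.0694920)/(-6.7925000) = 0.4464421
p(0.4464421) = -0.4793421
t3 = 0.4464421 − (-0.4793421)·(0.4464421 − 1.3400000) / (-0.4793421 − (-4.2444000)) = 0.4464421 − (0.4283199)/(3.7650579) = 0.3326803

0.33268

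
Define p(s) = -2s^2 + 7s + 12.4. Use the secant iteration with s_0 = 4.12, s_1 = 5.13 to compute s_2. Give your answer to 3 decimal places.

p(4.12) = 7.29120, p(5.13) = -4.32380
s_2 = 5.13000 − (-4.32380)·(5.13000 − 4.12000) / (-4.32380 − 7.29120) = 5.13000 − (-4.36704)/(-11.61500) = 4.75402

4.754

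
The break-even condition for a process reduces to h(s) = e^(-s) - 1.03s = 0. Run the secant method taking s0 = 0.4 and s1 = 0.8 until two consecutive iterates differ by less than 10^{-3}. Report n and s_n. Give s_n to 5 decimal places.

n = 4, s_n = 0.55651

h(0.4) = 0.2583200, h(0.8) = -0.3746710
s2 = 0.8000000 − (-0.3746710)·(0.4000000)/(-0.6329911) = 0.5632377;  |Δ| = 0.2367623
h(0.5632377) = -0.0107722
s3 = 0.5632377 − (-0.0107722)·(-0.2367623)/(0.3638988) = 0.5562290;  |Δ| = 0.0070087
h(0.5562290) = 0.0004512
s4 = 0.5562290 − 0.0004512·(-0.0070087)/(0.0112234) = 0.5565108;  |Δ| = 0.0002818
|s4 − s3| = 0.0002818 < 10^{-3}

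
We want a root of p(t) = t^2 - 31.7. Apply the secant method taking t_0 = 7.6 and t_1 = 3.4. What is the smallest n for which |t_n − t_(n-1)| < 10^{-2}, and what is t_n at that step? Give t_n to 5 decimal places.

p(7.6) = 26.0600000, p(3.4) = -20.1400000
t_2 = 3.4000000 − (-20.1400000)·(-4.2000000)/(-46.2000000) = 5.2309091;  |Δ| = 1.8309091
p(5.2309091) = -4.3375901
t_3 = 5.2309091 − (-4.3375901)·(1.8309091)/(15.8024099) = 5.7334738;  |Δ| = 0.5025647
p(5.7334738) = 1.1727215
t_4 = 5.7334738 − 1.1727215·(0.5025647)/(5.5103116) = 5.6265164;  |Δ| = 0.1069574
p(5.6265164) = -0.0423131
t_5 = 5.6265164 − (-0.0423131)·(-0.1069574)/(-1.2150346) = 5.6302412;  |Δ| = 0.0037247
|t_5 − t_4| = 0.0037247 < 10^{-2}

n = 5, t_n = 5.63024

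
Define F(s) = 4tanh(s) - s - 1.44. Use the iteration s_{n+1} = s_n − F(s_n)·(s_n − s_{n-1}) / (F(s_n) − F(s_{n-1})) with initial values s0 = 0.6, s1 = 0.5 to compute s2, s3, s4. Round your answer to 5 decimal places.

F(0.6) = 0.1081983, F(0.5) = -0.0915314
s2 = 0.5000000 − (-0.0915314)·(0.5000000 − 0.6000000) / (-0.0915314 − 0.1081983) = 0.5000000 − (0.0091531)/(-0.1997296) = 0.5458276
F(0.5458276) = 0.0037187
s3 = 0.5458276 − 0.0037187·(0.5458276 − 0.5000000) / (0.0037187 − (-0.0915314)) = 0.5458276 − (0.0001704)/(0.0952501) = 0.5440385
F(0.5440385) = 0.0001169
s4 = 0.5440385 − 0.0001169·(0.5440385 − 0.5458276) / (0.0001169 − 0.0037187) = 0.5440385 − (-0.0000002)/(-0.0036018) = 0.5439804

0.54583, 0.54404, 0.54398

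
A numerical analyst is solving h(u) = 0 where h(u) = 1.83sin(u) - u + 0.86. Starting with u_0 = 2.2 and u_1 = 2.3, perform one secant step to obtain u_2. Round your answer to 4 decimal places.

h(2.2) = 0.139548, h(2.3) = -0.075359
u_2 = 2.300000 − (-0.075359)·(2.300000 − 2.200000) / (-0.075359 − 0.139548) = 2.300000 − (-0.007536)/(-0.214908) = 2.264934

2.2649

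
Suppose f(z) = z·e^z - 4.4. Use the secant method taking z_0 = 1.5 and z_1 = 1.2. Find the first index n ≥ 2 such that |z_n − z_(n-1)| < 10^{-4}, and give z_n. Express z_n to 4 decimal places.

n = 5, z_n = 1.2547

f(1.5) = 2.322534, f(1.2) = -0.415860
z_2 = 1.200000 − (-0.415860)·(-0.300000)/(-2.738393) = 1.245559;  |Δ| = 0.045559
f(1.245559) = -0.071838
z_3 = 1.245559 − (-0.071838)·(0.045559)/(0.344022) = 1.255072;  |Δ| = 0.009513
f(1.255072) = 0.002909
z_4 = 1.255072 − 0.002909·(0.009513)/(0.074746) = 1.254702;  |Δ| = 0.000370
f(1.254702) = -0.000019
z_5 = 1.254702 − (-0.000019)·(-0.000370)/(-0.002928) = 1.254704;  |Δ| = 0.000002
|z_5 − z_4| = 0.000002 < 10^{-4}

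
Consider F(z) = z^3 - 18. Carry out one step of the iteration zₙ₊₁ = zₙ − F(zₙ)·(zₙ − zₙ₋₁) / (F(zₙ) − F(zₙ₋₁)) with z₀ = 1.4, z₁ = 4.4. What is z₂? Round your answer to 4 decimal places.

F(1.4) = -15.256000, F(4.4) = 67.184000
z₂ = 4.400000 − 67.184000·(4.400000 − 1.400000) / (67.184000 − (-15.256000)) = 4.400000 − (201.552000)/(82.440000) = 1.955167

1.9552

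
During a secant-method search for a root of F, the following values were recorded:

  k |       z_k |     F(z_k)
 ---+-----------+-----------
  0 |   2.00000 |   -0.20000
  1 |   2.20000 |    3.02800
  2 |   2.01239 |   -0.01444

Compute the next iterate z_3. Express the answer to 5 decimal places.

2.01328

z_3 = 2.01239 − (-0.01444)·(2.01239 − 2.20000) / (-0.01444 − 3.02800)
   = 2.01239 − (0.0027091)/(-3.0424400) = 2.0132804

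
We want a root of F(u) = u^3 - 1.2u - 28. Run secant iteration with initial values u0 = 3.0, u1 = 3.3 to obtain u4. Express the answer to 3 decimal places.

3.168

F(3.0) = -4.60000, F(3.3) = 3.97700
u2 = 3.30000 − 3.97700·(3.30000 − 3.00000) / (3.97700 − (-4.60000)) = 3.30000 − (1.19310)/(8.57700) = 3.16090
F(3.16090) = -0.21175
u3 = 3.16090 − (-0.21175)·(3.16090 − 3.30000) / (-0.21175 − 3.97700) = 3.16090 − (0.02945)/(-4.18875) = 3.16793
F(3.16793) = -0.00894
u4 = 3.16793 − (-0.00894)·(3.16793 − 3.16090) / (-0.00894 − (-0.21175)) = 3.16793 − (-0.00006)/(0.20280) = 3.16824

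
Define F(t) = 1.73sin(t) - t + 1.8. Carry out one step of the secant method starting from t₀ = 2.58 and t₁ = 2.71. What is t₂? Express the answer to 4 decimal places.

F(2.58) = 0.141285, F(2.71) = -0.186310
t₂ = 2.710000 − (-0.186310)·(2.710000 − 2.580000) / (-0.186310 − 0.141285) = 2.710000 − (-0.024220)/(-0.327595) = 2.636066

2.6361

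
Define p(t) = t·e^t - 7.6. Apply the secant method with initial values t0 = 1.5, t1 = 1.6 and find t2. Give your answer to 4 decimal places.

p(1.5) = -0.877466, p(1.6) = 0.324852
t2 = 1.600000 − 0.324852·(1.600000 − 1.500000) / (0.324852 − (-0.877466)) = 1.600000 − (0.032485)/(1.202318) = 1.572981

1.5730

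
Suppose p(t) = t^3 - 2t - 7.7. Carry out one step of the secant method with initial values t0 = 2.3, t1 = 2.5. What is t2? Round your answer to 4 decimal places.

p(2.3) = -0.133000, p(2.5) = 2.925000
t2 = 2.500000 − 2.925000·(2.500000 − 2.300000) / (2.925000 − (-0.133000)) = 2.500000 − (0.585000)/(3.058000) = 2.308698

2.3087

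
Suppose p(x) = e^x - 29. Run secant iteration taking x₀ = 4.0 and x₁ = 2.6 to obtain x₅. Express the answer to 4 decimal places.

p(4.0) = 25.598150, p(2.6) = -15.536262
x₂ = 2.600000 − (-15.536262)·(2.600000 − 4.000000) / (-15.536262 − 25.598150) = 2.600000 − (21.750767)/(-41.134412) = 3.128773
p(3.128773) = -6.154069
x₃ = 3.128773 − (-6.154069)·(3.128773 − 2.600000) / (-6.154069 − (-15.536262)) = 3.128773 − (-3.254106)/(9.382193) = 3.475612
p(3.475612) = 3.317586
x₄ = 3.475612 − 3.317586·(3.475612 − 3.128773) / (3.317586 − (-6.154069)) = 3.475612 − (1.150667)/(9.471655) = 3.354126
p(3.354126) = -0.379413
x₅ = 3.354126 − (-0.379413)·(3.354126 − 3.475612) / (-0.379413 − 3.317586) = 3.354126 − (0.046093)/(-3.696999) = 3.366594

3.3666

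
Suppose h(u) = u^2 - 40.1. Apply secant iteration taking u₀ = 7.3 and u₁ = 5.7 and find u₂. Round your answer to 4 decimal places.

h(7.3) = 13.190000, h(5.7) = -7.610000
u₂ = 5.700000 − (-7.610000)·(5.700000 − 7.300000) / (-7.610000 − 13.190000) = 5.700000 − (12.176000)/(-20.800000) = 6.285385

6.2854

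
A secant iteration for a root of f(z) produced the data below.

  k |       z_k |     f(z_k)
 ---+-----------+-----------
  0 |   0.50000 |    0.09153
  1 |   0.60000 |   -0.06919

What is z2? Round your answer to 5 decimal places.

0.55695

z2 = 0.60000 − (-0.06919)·(0.60000 − 0.50000) / (-0.06919 − 0.09153)
   = 0.60000 − (-0.0069190)/(-0.1607200) = 0.5569500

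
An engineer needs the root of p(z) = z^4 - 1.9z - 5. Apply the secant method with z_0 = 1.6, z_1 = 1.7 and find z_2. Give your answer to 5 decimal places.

p(1.6) = -1.4864000, p(1.7) = 0.1221000
z_2 = 1.7000000 − 0.1221000·(1.7000000 − 1.6000000) / (0.1221000 − (-1.4864000)) = 1.7000000 − (0.0122100)/(1.6085000) = 1.6924091

1.69241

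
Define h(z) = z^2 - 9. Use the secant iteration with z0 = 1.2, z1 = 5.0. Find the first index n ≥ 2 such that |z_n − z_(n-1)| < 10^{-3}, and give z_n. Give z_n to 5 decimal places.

h(1.2) = -7.5600000, h(5.0) = 16.0000000
z2 = 5.0000000 − 16.0000000·(3.8000000)/(23.5600000) = 2.4193548;  |Δ| = 2.5806452
h(2.4193548) = -3.1467222
z3 = 2.4193548 − (-3.1467222)·(-2.5806452)/(-19.1467222) = 2.8434783;  |Δ| = 0.4241234
h(2.8434783) = -0.9146314
z4 = 2.8434783 − (-0.9146314)·(0.4241234)/(2.2320908) = 3.0172689;  |Δ| = 0.1737907
h(3.0172689) = 0.1039119
z5 = 3.0172689 − 0.1039119·(0.1737907)/(1.0185433) = 2.9995388;  |Δ| = 0.0177301
h(2.9995388) = -0.0027670
z6 = 2.9995388 − (-0.0027670)·(-0.0177301)/(-0.1066789) = 2.9999987;  |Δ| = 0.0004599
|z6 − z5| = 0.0004599 < 10^{-3}

n = 6, z_n = 3.00000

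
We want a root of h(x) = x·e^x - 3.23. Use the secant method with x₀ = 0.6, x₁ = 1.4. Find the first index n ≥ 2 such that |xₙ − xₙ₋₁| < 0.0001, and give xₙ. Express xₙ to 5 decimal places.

h(0.6) = -2.1367287, h(1.4) = 2.4472800
x₂ = 1.4000000 − 2.4472800·(0.8000000)/(4.5840087) = 0.9729013;  |Δ| = 0.4270987
h(0.9729013) = -0.6560833
x₃ = 0.9729013 − (-0.6560833)·(-0.4270987)/(-3.1033633) = 1.0631944;  |Δ| = 0.0902931
h(1.0631944) = -0.1514077
x₄ = 1.0631944 − (-0.1514077)·(0.0902931)/(0.5046756) = 1.0902833;  |Δ| = 0.0270888
h(1.0902833) = 0.0137200
x₅ = 1.0902833 − 0.0137200·(0.0270888)/(0.1651277) = 1.0880325;  |Δ| = 0.0022507
h(1.0880325) = -0.0002537
x₆ = 1.0880325 − (-0.0002537)·(-0.0022507)/(-0.0139737) = 1.0880734;  |Δ| = 0.0000409
|x₆ − x₅| = 0.0000409 < 0.0001

n = 6, xₙ = 1.08807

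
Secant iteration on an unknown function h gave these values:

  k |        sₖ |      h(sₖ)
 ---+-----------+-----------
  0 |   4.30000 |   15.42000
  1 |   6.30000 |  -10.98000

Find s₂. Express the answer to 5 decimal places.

5.46818

s₂ = 6.30000 − (-10.98000)·(6.30000 − 4.30000) / (-10.98000 − 15.42000)
   = 6.30000 − (-21.9600000)/(-26.4000000) = 5.4681818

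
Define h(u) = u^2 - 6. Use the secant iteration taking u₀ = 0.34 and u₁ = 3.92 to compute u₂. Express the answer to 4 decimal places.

1.7213

h(0.34) = -5.884400, h(3.92) = 9.366400
u₂ = 3.920000 − 9.366400·(3.920000 − 0.340000) / (9.366400 − (-5.884400)) = 3.920000 − (33.531712)/(15.250800) = 1.721315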